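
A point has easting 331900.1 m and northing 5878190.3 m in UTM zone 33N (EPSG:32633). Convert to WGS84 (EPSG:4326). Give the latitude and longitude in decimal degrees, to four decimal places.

lat 53.0268°, lon 12.4934°

Zone 33N: λ₀ = 15°, k₀ = 0.9996, false easting 500000 m.
Meridian distance M = (N − FN)/k₀ = 5880542.5 m.
Inverse transverse Mercator on WGS84 gives φ = 53.02680014°, λ = 12.49339966°.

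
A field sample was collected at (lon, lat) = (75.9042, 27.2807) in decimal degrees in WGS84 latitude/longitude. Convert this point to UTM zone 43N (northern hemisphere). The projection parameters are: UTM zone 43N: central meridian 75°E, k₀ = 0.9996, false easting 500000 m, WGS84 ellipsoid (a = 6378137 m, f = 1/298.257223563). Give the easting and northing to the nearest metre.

Zone 43 central meridian λ₀ = 6×43 − 183 = 75°; Δλ = +0.9042°.
Transverse Mercator on WGS84 with k₀ = 0.9996 gives E = 589488.722 m, N = 3017849.640 m.

E 589489 m, N 3017850 m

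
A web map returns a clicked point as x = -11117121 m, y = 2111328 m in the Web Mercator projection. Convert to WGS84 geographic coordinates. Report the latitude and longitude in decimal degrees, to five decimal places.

lat 18.62920°, lon -99.86680°

R = 6378137 m. λ = x/R = -99.86679710°.
φ = 2·arctan(exp(y/R)) − 90° = 2·arctan(1.39240) − 90° = 18.62919584°.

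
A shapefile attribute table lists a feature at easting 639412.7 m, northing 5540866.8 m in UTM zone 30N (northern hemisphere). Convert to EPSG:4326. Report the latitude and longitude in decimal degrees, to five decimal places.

lat 50.00380°, lon -1.05450°

Zone 30N: λ₀ = -3°, k₀ = 0.9996, false easting 500000 m.
Meridian distance M = (N − FN)/k₀ = 5543084.0 m.
Inverse transverse Mercator on WGS84 gives φ = 50.00380018°, λ = -1.05449965°.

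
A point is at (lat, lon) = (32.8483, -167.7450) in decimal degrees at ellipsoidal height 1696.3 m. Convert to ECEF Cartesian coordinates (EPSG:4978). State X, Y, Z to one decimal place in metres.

X -5242788.7 m, Y -1138800.1 m, Z 3440756.8 m

WGS84: a = 6378137 m, e² = 0.006694380; N(φ) = a/√(1−e²sin²φ) = 6384427.458 m.
X = (N+h)·cosφ·cosλ = -5242788.704 m; Y = (N+h)·cosφ·sinλ = -1138800.110 m; Z = (N(1−e²)+h)·sinφ = 3440756.834 m.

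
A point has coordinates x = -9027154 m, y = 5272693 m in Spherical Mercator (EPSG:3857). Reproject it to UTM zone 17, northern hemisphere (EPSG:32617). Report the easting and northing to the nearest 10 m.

Web Mercator inverse (R = 6378137 m) → φ = 42.74140159°, λ = -81.09230410°.
UTM 17N forward: E = 492444.970 m, N = 4732102.664 m.

E 492440 m, N 4732100 m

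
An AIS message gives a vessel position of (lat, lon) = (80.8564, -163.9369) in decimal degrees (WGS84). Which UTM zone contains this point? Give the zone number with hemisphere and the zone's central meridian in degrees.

UTM zone = ⌊(λ + 180)/6⌋ + 1; -163.9369° ∈ [-168°, -162°) → zone 3.
Hemisphere: N (φ ≥ 0).
Central meridian λ₀ = 6×3 − 183 = -165°.

Zone 3N, central meridian -165°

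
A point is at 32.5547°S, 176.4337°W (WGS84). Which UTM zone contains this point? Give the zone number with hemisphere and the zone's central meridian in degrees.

Zone 1S, central meridian -177°

UTM zone = ⌊(λ + 180)/6⌋ + 1; -176.4337° ∈ [-180°, -174°) → zone 1.
Hemisphere: S (φ < 0).
Central meridian λ₀ = 6×1 − 183 = -177°.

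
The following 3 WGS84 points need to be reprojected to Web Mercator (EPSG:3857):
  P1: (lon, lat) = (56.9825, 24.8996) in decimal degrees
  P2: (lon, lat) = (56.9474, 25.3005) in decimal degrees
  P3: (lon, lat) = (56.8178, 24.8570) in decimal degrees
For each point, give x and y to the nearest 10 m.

Web Mercator: x = R·λ, y = R·ln tan(π/4+φ/2), R = 6378137 m.
P1 (24.8996°, 56.9825°) → (6343262.884, 2863417.776) m.
P2 (25.3005°, 56.9474°) → (6339355.570, 2912699.656) m.
P3 (24.8570°, 56.8178°) → (6324928.564, 2858190.491) m.

P1: x 6343260 m, y 2863420 m; P2: x 6339360 m, y 2912700 m; P3: x 6324930 m, y 2858190 m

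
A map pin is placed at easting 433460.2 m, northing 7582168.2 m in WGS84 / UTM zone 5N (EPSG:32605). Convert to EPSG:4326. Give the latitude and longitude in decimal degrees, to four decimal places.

Zone 5N: λ₀ = -153°, k₀ = 0.9996, false easting 500000 m.
Meridian distance M = (N − FN)/k₀ = 7585202.3 m.
Inverse transverse Mercator on WGS84 gives φ = 68.34469965°, λ = -154.61590034°.

lat 68.3447°, lon -154.6159°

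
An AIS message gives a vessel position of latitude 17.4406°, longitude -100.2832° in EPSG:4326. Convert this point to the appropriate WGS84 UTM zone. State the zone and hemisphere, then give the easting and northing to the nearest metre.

Longitude -100.2832° lies in the 6° band [-102°, -96°), giving zone 14; latitude is north of the equator, so 14N.
Zone 14 central meridian λ₀ = 6×14 − 183 = -99°; Δλ = -1.2832°.
Transverse Mercator on WGS84 with k₀ = 0.9996 gives E = 363725.805 m, N = 1928754.890 m.

Zone 14N: E 363726 m, N 1928755 m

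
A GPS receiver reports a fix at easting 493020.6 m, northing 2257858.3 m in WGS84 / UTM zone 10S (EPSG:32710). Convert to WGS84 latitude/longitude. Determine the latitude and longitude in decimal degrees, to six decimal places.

Zone 10S: λ₀ = -123°, k₀ = 0.9996, false easting 500000 m, false northing 10000000 m.
Meridian distance M = (N − FN)/k₀ = -7745239.8 m.
Inverse transverse Mercator on WGS84 gives φ = -69.78709988°, λ = -123.18099946°.

lat -69.787100°, lon -123.180999°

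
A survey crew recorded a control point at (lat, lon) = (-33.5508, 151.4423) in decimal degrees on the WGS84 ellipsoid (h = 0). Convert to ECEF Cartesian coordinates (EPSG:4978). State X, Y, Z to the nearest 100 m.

WGS84: a = 6378137 m, e² = 0.006694380; N(φ) = a/√(1−e²sin²φ) = 6384668.039 m.
X = (N+h)·cosφ·cosλ = -4673589.412 m; Y = (N+h)·cosφ·sinλ = 2543649.405 m; Z = (N(1−e²)+h)·sinφ = -3505031.374 m.

X -4673600 m, Y 2543600 m, Z -3505000 m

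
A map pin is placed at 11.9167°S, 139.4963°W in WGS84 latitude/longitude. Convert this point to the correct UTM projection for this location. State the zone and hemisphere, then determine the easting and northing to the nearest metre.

Zone 7S: E 663759 m, N 8682214 m

Longitude -139.4963° lies in the 6° band [-144°, -138°), giving zone 7; latitude is south of the equator, so 7S.
Zone 7 central meridian λ₀ = 6×7 − 183 = -141°; Δλ = +1.5037°.
Transverse Mercator on WGS84 with k₀ = 0.9996 gives E = 663758.815 m, N = 8682213.690 m.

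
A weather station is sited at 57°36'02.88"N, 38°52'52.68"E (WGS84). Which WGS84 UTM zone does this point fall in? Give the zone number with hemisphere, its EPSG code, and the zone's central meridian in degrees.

Zone 37N (EPSG:32637), central meridian 39°

UTM zone = ⌊(λ + 180)/6⌋ + 1; 38.8813° ∈ [36°, 42°) → zone 37.
Hemisphere: N (φ ≥ 0).
Central meridian λ₀ = 6×37 − 183 = 39°.
EPSG code: 32637.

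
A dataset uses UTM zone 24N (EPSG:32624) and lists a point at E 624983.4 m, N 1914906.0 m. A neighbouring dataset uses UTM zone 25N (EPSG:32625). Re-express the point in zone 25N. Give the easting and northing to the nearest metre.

UTM 24N → geographic: φ = 17.31610017°, λ = -37.82390003°.
UTM 25N (λ₀ = -33°) forward: E = -13105.256 m, N = 1920964.120 m.

E -13105 m, N 1920964 m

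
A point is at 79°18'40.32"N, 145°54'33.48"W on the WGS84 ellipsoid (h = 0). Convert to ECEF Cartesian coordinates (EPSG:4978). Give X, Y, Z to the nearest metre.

X -982870 m, Y -665220 m, Z 6245733 m

WGS84: a = 6378137 m, e² = 0.006694380; N(φ) = a/√(1−e²sin²φ) = 6398851.901 m.
X = (N+h)·cosφ·cosλ = -982869.928 m; Y = (N+h)·cosφ·sinλ = -665220.329 m; Z = (N(1−e²)+h)·sinφ = 6245732.782 m.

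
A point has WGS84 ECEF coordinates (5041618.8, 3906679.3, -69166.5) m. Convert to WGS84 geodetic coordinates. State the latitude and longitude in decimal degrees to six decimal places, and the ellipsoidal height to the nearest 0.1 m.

λ = atan2(Y, X) = 37.77159962°; p = √(X²+Y²) = 6378092.4 m.
Bowring's method on WGS84 (a = 6378137 m, b = 6356752.314 m) gives φ = -0.62550001°, h = 332.999 m.

lat -0.625500°, lon 37.771600°, h 333.0 m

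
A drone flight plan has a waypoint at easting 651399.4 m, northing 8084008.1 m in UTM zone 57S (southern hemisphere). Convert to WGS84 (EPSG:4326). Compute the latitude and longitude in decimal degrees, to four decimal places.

Zone 57S: λ₀ = 159°, k₀ = 0.9996, false easting 500000 m, false northing 10000000 m.
Meridian distance M = (N − FN)/k₀ = -1916758.6 m.
Inverse transverse Mercator on WGS84 gives φ = -17.32430005°, λ = 160.42470031°.

lat -17.3243°, lon 160.4247°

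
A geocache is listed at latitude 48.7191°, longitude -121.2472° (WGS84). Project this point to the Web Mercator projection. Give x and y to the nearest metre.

Web Mercator is spherical with R = a = 6378137 m.
x = R·λ = 6378137 × -2.116162849 = -13497176.564 m.
y = R·ln tan(π/4 + φ/2) = 6378137 × 0.976355988 = 6227332.254 m.

x -13497177 m, y 6227332 m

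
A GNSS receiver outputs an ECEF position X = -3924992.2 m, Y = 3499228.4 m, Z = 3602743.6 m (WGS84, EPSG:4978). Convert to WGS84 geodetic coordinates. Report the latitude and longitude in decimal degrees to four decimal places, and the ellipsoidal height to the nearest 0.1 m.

lat 34.5965°, lon 138.2822°, h 2878.7 m

λ = atan2(Y, X) = 138.28220025°; p = √(X²+Y²) = 5258342.2 m.
Bowring's method on WGS84 (a = 6378137 m, b = 6356752.314 m) gives φ = 34.59649989°, h = 2878.747 m.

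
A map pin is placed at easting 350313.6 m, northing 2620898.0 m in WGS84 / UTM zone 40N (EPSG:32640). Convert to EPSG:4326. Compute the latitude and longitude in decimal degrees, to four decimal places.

lat 23.6920°, lon 55.5319°

Zone 40N: λ₀ = 57°, k₀ = 0.9996, false easting 500000 m.
Meridian distance M = (N − FN)/k₀ = 2621946.8 m.
Inverse transverse Mercator on WGS84 gives φ = 23.69199975°, λ = 55.53190026°.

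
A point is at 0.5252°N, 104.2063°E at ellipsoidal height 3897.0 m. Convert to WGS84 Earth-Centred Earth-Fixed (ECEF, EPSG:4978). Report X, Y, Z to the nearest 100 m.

X -1566200 m, Y 6186600 m, Z 58100 m

WGS84: a = 6378137 m, e² = 0.006694380; N(φ) = a/√(1−e²sin²φ) = 6378138.794 m.
X = (N+h)·cosφ·cosλ = -1566175.007 m; Y = (N+h)·cosφ·sinλ = 6186602.822 m; Z = (N(1−e²)+h)·sinφ = 58108.534 m.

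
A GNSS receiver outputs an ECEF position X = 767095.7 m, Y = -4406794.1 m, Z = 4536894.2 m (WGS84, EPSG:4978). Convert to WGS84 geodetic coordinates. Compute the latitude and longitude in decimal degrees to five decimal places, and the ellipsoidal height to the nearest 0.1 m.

lat 45.59820°, lon -80.12540°, h 3893.7 m

λ = atan2(Y, X) = -80.12540061°; p = √(X²+Y²) = 4473060.5 m.
Bowring's method on WGS84 (a = 6378137 m, b = 6356752.314 m) gives φ = 45.59819948°, h = 3893.689 m.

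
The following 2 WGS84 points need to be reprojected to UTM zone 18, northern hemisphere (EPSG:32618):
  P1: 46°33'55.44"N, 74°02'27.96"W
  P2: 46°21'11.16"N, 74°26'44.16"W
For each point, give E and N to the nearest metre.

UTM zone 18N: λ₀ = -75°, k₀ = 0.9996.
P1 (46.5654°, -74.0411°) → (573489.756, 5157317.010) m.
P2 (46.3531°, -74.4456°) → (542654.555, 5133429.870) m.

P1: E 573490 m, N 5157317 m; P2: E 542655 m, N 5133430 m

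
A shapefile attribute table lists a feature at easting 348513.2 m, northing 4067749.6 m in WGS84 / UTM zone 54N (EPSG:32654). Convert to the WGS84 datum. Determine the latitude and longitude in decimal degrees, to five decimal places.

lat 36.74340°, lon 139.30320°

Zone 54N: λ₀ = 141°, k₀ = 0.9996, false easting 500000 m.
Meridian distance M = (N − FN)/k₀ = 4069377.4 m.
Inverse transverse Mercator on WGS84 gives φ = 36.74339956°, λ = 139.30319948°.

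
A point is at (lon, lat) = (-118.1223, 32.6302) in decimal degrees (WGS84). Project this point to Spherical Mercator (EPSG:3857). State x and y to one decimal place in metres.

Web Mercator is spherical with R = a = 6378137 m.
x = R·λ = 6378137 × -2.061623055 = -13149314.287 m.
y = R·ln tan(π/4 + φ/2) = 6378137 × 0.603047793 = 3846321.440 m.

x -13149314.3 m, y 3846321.4 m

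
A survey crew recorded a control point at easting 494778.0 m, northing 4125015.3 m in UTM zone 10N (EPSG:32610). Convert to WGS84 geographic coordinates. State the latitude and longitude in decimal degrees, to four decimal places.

lat 37.2717°, lon -123.0589°

Zone 10N: λ₀ = -123°, k₀ = 0.9996, false easting 500000 m.
Meridian distance M = (N − FN)/k₀ = 4126666.0 m.
Inverse transverse Mercator on WGS84 gives φ = 37.27170043°, λ = -123.05890017°.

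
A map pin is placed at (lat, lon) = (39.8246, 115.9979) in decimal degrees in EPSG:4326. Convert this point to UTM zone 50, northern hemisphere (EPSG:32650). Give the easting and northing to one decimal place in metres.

E 414241.8 m, N 4408770.2 m

Zone 50 central meridian λ₀ = 6×50 − 183 = 117°; Δλ = -1.0021°.
Transverse Mercator on WGS84 with k₀ = 0.9996 gives E = 414241.791 m, N = 4408770.156 m.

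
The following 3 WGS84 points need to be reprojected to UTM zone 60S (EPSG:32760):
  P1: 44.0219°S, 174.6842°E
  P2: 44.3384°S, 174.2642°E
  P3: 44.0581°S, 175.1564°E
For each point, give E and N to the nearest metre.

UTM zone 60S: λ₀ = 177°, k₀ = 0.9996.
P1 (-44.0219°, 174.6842°) → (314399.298, 5123087.463) m.
P2 (-44.3384°, 174.2642°) → (281908.149, 5086900.284) m.
P3 (-44.0581°, 175.1564°) → (352334.445, 5120021.757) m.

P1: E 314399 m, N 5123087 m; P2: E 281908 m, N 5086900 m; P3: E 352334 m, N 5120022 m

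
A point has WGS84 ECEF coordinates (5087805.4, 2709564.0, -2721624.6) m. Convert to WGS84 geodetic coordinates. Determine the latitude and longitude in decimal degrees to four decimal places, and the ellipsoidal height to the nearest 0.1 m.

lat -25.4232°, lon 28.0380°, h 315.8 m

λ = atan2(Y, X) = 28.03800011°; p = √(X²+Y²) = 5764330.0 m.
Bowring's method on WGS84 (a = 6378137 m, b = 6356752.314 m) gives φ = -25.42320034°, h = 315.783 m.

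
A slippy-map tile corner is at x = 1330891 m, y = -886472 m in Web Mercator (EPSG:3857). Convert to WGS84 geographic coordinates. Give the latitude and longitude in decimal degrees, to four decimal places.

R = 6378137 m. λ = x/R = 11.95559727°.
φ = 2·arctan(exp(y/R)) − 90° = 2·arctan(0.87024) − 90° = -7.93779854°.

lat -7.9378°, lon 11.9556°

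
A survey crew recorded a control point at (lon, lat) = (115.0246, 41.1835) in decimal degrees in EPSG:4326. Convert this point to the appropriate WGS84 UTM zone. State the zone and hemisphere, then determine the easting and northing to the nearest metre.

Zone 50N: E 334323 m, N 4561009 m

Longitude 115.0246° lies in the 6° band [114°, 120°), giving zone 50; latitude is north of the equator, so 50N.
Zone 50 central meridian λ₀ = 6×50 − 183 = 117°; Δλ = -1.9754°.
Transverse Mercator on WGS84 with k₀ = 0.9996 gives E = 334323.022 m, N = 4561008.654 m.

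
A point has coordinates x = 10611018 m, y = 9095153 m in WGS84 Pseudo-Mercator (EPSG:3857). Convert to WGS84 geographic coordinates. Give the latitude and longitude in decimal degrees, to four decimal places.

lat 62.9792°, lon 95.3204°

R = 6378137 m. λ = x/R = 95.32039649°.
φ = 2·arctan(exp(y/R)) − 90° = 2·arctan(4.16197) − 90° = 62.97920197°.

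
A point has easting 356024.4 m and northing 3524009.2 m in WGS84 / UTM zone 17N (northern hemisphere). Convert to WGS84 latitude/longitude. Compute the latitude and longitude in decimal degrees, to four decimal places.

lat 31.8427°, lon -82.5216°

Zone 17N: λ₀ = -81°, k₀ = 0.9996, false easting 500000 m.
Meridian distance M = (N − FN)/k₀ = 3525419.4 m.
Inverse transverse Mercator on WGS84 gives φ = 31.84270028°, λ = -82.52159957°.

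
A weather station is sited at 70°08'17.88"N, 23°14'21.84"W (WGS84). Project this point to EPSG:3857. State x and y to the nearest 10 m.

Web Mercator is spherical with R = a = 6378137 m.
x = R·λ = 6378137 × -0.405604046 = -2586998.174 m.
y = R·ln tan(π/4 + φ/2) = 6378137 × 1.742496126 = 11113879.016 m.

x -2587000 m, y 11113880 m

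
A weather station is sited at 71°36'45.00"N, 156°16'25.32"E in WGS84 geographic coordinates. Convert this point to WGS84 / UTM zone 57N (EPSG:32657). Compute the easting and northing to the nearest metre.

E 404044 m, N 7947878 m

Zone 57 central meridian λ₀ = 6×57 − 183 = 159°; Δλ = -2.7263°.
Transverse Mercator on WGS84 with k₀ = 0.9996 gives E = 404043.956 m, N = 7947877.872 m.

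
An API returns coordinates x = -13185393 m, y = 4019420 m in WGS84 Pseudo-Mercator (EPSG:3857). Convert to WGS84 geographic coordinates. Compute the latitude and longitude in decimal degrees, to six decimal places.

lat 33.930100°, lon -118.446401°

R = 6378137 m. λ = x/R = -118.44640059°.
φ = 2·arctan(exp(y/R)) − 90° = 2·arctan(1.87796) − 90° = 33.93009984°.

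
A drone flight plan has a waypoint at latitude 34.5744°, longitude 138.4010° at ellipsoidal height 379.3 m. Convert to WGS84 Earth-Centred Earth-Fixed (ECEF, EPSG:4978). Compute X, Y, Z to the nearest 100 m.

X -3931700 m, Y 3490600 m, Z 3599300 m

WGS84: a = 6378137 m, e² = 0.006694380; N(φ) = a/√(1−e²sin²φ) = 6385023.078 m.
X = (N+h)·cosφ·cosλ = -3931741.351 m; Y = (N+h)·cosφ·sinλ = 3490640.607 m; Z = (N(1−e²)+h)·sinφ = 3599305.949 m.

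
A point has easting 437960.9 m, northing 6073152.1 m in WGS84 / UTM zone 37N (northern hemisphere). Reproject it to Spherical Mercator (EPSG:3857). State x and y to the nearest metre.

x 4234026 m, y 7323475 m

Unproject from UTM 37N (λ₀ = 39°) → φ = 54.80169964°, λ = 38.03490074°.
Web Mercator (R = 6378137 m): x = 4234025.783 m, y = 7323474.783 m.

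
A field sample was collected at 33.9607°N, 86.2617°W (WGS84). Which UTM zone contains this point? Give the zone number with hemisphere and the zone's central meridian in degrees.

UTM zone = ⌊(λ + 180)/6⌋ + 1; -86.2617° ∈ [-90°, -84°) → zone 16.
Hemisphere: N (φ ≥ 0).
Central meridian λ₀ = 6×16 − 183 = -87°.

Zone 16N, central meridian -87°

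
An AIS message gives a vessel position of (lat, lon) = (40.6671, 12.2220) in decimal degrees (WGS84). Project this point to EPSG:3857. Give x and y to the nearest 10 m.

Web Mercator is spherical with R = a = 6378137 m.
x = R·λ = 6378137 × 0.213314141 = 1360546.816 m.
y = R·ln tan(π/4 + φ/2) = 6378137 × 0.778183708 = 4963362.302 m.

x 1360550 m, y 4963360 m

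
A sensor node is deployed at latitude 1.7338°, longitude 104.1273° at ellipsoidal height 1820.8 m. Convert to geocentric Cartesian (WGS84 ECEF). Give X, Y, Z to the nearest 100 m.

WGS84: a = 6378137 m, e² = 0.006694380; N(φ) = a/√(1−e²sin²φ) = 6378156.543 m.
X = (N+h)·cosφ·cosλ = -1556493.480 m; Y = (N+h)·cosφ·sinλ = 6184187.708 m; Z = (N(1−e²)+h)·sinφ = 191740.099 m.

X -1556500 m, Y 6184200 m, Z 191700 m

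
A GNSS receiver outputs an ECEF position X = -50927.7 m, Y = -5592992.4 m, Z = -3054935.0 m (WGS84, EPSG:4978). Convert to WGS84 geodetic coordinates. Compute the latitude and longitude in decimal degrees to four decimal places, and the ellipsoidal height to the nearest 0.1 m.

λ = atan2(Y, X) = -90.52169955°; p = √(X²+Y²) = 5593224.3 m.
Bowring's method on WGS84 (a = 6378137 m, b = 6356752.314 m) gives φ = -28.80489978°, h = -74.330 m.

lat -28.8049°, lon -90.5217°, h -74.3 m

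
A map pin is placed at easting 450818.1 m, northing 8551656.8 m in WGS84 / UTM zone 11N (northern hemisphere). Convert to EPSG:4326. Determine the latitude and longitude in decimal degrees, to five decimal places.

lat 77.03640°, lon -118.96430°

Zone 11N: λ₀ = -117°, k₀ = 0.9996, false easting 500000 m.
Meridian distance M = (N − FN)/k₀ = 8555078.8 m.
Inverse transverse Mercator on WGS84 gives φ = 77.03640007°, λ = -118.96430189°.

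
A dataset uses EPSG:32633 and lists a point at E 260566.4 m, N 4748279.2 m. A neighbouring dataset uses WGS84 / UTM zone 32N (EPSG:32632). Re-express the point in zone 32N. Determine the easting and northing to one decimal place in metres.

E 750824.8 m, N 4748685.2 m

UTM 33N → geographic: φ = 42.84960031°, λ = 12.06970041°.
UTM 32N (λ₀ = 9°) forward: E = 750824.796 m, N = 4748685.199 m.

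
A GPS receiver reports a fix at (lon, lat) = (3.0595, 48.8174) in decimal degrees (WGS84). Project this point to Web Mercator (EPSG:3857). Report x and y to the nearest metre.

x 340582 m, y 6243935 m

Web Mercator is spherical with R = a = 6378137 m.
x = R·λ = 6378137 × 0.053398348 = 340581.982 m.
y = R·ln tan(π/4 + φ/2) = 6378137 × 0.978958997 = 6243934.599 m.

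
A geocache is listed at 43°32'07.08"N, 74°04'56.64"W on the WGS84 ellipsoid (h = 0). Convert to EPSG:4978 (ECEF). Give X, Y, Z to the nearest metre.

WGS84: a = 6378137 m, e² = 0.006694380; N(φ) = a/√(1−e²sin²φ) = 6388290.090 m.
X = (N+h)·cosφ·cosλ = 1270125.794 m; Y = (N+h)·cosφ·sinλ = -4453618.5004 m; Z = (N(1−e²)+h)·sinφ = 4370805.801 m.

X 1270126 m, Y -4453619 m, Z 4370806 m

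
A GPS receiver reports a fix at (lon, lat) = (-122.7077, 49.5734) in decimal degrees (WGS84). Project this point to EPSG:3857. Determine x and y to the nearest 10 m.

x -13659760 m, y 6372720 m

Web Mercator is spherical with R = a = 6378137 m.
x = R·λ = 6378137 × -2.141653383 = -13659758.680 m.
y = R·ln tan(π/4 + φ/2) = 6378137 × 0.999150914 = 6372721.412 m.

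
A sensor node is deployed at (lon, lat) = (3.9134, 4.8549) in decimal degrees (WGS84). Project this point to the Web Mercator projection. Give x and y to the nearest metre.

Web Mercator is spherical with R = a = 6378137 m.
x = R·λ = 6378137 × 0.068301715 = 435637.695 m.
y = R·ln tan(π/4 + φ/2) = 6378137 × 0.084835568 = 541092.878 m.

x 435638 m, y 541093 m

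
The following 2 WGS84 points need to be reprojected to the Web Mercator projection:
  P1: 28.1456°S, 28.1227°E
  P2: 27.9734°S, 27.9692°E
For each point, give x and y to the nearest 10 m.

P1: x 3130600 m, y -3267340 m; P2: x 3113520 m, y -3245620 m

Web Mercator: x = R·λ, y = R·ln tan(π/4+φ/2), R = 6378137 m.
P1 (-28.1456°, 28.1227°) → (3130604.644, -3267343.051) m.
P2 (-27.9734°, 27.9692°) → (3113517.102, -3245620.552) m.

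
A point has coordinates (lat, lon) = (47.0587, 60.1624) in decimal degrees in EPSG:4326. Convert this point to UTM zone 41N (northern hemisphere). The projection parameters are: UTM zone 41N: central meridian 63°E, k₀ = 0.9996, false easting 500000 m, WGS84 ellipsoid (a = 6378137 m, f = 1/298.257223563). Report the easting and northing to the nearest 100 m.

Zone 41 central meridian λ₀ = 6×41 − 183 = 63°; Δλ = -2.8376°.
Transverse Mercator on WGS84 with k₀ = 0.9996 gives E = 284512.443 m, N = 5215595.084 m.

E 284500 m, N 5215600 m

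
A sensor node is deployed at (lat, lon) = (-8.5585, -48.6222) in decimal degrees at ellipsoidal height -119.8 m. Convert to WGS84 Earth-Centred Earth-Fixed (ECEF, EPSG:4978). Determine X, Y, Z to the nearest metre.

WGS84: a = 6378137 m, e² = 0.006694380; N(φ) = a/√(1−e²sin²φ) = 6378609.868 m.
X = (N+h)·cosφ·cosλ = 4169365.916 m; Y = (N+h)·cosφ·sinλ = -4732912.866 m; Z = (N(1−e²)+h)·sinφ = -942886.682 m.

X 4169366 m, Y -4732913 m, Z -942887 m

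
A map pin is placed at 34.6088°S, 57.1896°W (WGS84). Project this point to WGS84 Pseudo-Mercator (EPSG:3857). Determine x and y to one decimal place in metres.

Web Mercator is spherical with R = a = 6378137 m.
x = R·λ = 6378137 × -0.998146818 = -6366317.151 m.
y = R·ln tan(π/4 + φ/2) = 6378137 × -0.644521260 = -4110844.893 m.

x -6366317.2 m, y -4110844.9 m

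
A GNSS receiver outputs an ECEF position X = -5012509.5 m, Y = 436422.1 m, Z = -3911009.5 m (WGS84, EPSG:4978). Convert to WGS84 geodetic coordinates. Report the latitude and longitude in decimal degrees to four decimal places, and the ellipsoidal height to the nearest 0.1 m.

lat -38.0448°, lon 175.0240°, h 2674.5 m

λ = atan2(Y, X) = 175.02400032°; p = √(X²+Y²) = 5031472.5 m.
Bowring's method on WGS84 (a = 6378137 m, b = 6356752.314 m) gives φ = -38.04480011°, h = 2674.460 m.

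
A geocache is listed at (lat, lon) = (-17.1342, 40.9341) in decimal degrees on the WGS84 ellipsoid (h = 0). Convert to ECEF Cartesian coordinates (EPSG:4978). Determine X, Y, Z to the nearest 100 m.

WGS84: a = 6378137 m, e² = 0.006694380; N(φ) = a/√(1−e²sin²φ) = 6379990.791 m.
X = (N+h)·cosφ·cosλ = 4605933.344 m; Y = (N+h)·cosφ·sinλ = 3994585.248 m; Z = (N(1−e²)+h)·sinφ = -1867031.264 m.

X 4605900 m, Y 3994600 m, Z -1867000 m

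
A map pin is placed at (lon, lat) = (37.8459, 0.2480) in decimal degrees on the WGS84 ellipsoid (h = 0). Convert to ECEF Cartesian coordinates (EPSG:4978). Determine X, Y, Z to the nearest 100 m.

WGS84: a = 6378137 m, e² = 0.006694380; N(φ) = a/√(1−e²sin²φ) = 6378137.400 m.
X = (N+h)·cosφ·cosλ = 5036536.750 m; Y = (N+h)·cosφ·sinλ = 3913204.838 m; Z = (N(1−e²)+h)·sinφ = 27422.336 m.

X 5036500 m, Y 3913200 m, Z 27400 m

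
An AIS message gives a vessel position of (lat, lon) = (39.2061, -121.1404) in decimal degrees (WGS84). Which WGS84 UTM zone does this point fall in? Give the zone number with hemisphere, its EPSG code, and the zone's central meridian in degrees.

Zone 10N (EPSG:32610), central meridian -123°

UTM zone = ⌊(λ + 180)/6⌋ + 1; -121.1404° ∈ [-126°, -120°) → zone 10.
Hemisphere: N (φ ≥ 0).
Central meridian λ₀ = 6×10 − 183 = -123°.
EPSG code: 32610.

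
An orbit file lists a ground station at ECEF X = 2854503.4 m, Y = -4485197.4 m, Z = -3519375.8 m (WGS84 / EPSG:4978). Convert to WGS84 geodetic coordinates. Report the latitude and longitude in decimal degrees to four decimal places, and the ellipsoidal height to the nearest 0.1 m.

λ = atan2(Y, X) = -57.52619943°; p = √(X²+Y²) = 5316501.2 m.
Bowring's method on WGS84 (a = 6378137 m, b = 6356752.314 m) gives φ = -33.68070040°, h = 4230.208 m.

lat -33.6807°, lon -57.5262°, h 4230.2 m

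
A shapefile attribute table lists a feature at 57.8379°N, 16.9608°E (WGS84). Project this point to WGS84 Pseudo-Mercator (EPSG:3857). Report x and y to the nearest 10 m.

x 1888070 m, y 7933340 m

Web Mercator is spherical with R = a = 6378137 m.
x = R·λ = 6378137 × 0.296021804 = 1888067.619 m.
y = R·ln tan(π/4 + φ/2) = 6378137 × 1.243833771 = 7933342.197 m.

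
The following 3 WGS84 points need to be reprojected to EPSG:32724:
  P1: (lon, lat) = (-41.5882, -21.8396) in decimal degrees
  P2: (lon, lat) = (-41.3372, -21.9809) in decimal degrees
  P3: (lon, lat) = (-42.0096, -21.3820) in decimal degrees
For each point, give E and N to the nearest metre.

P1: E 232478 m, N 7582678 m; P2: E 258671 m, N 7567444 m; P3: E 187913 m, N 7632584 m

UTM zone 24S: λ₀ = -39°, k₀ = 0.9996.
P1 (-21.8396°, -41.5882°) → (232478.167, 7582678.042) m.
P2 (-21.9809°, -41.3372°) → (258671.443, 7567444.102) m.
P3 (-21.3820°, -42.0096°) → (187912.508, 7632584.175) m.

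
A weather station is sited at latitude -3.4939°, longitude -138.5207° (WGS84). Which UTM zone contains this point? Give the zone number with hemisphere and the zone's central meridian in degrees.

Zone 7S, central meridian -141°

UTM zone = ⌊(λ + 180)/6⌋ + 1; -138.5207° ∈ [-144°, -138°) → zone 7.
Hemisphere: S (φ < 0).
Central meridian λ₀ = 6×7 − 183 = -141°.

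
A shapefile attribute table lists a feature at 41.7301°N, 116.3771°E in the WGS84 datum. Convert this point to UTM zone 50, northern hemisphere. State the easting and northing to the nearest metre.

E 448195 m, N 4619998 m

Zone 50 central meridian λ₀ = 6×50 − 183 = 117°; Δλ = -0.6229°.
Transverse Mercator on WGS84 with k₀ = 0.9996 gives E = 448195.367 m, N = 4619997.688 m.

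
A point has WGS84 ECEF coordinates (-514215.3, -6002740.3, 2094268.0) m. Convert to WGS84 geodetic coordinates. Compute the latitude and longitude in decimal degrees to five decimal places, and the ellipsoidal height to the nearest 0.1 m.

lat 19.28770°, lon -94.89620°, h 2522.4 m

λ = atan2(Y, X) = -94.89619965°; p = √(X²+Y²) = 6024724.8 m.
Bowring's method on WGS84 (a = 6378137 m, b = 6356752.314 m) gives φ = 19.28769962°, h = 2522.396 m.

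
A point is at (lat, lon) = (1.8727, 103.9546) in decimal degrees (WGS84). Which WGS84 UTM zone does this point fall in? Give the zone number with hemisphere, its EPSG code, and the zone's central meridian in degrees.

UTM zone = ⌊(λ + 180)/6⌋ + 1; 103.9546° ∈ [102°, 108°) → zone 48.
Hemisphere: N (φ ≥ 0).
Central meridian λ₀ = 6×48 − 183 = 105°.
EPSG code: 32648.

Zone 48N (EPSG:32648), central meridian 105°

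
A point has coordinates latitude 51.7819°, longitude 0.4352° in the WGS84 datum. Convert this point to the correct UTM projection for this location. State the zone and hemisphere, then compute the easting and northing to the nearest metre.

Longitude 0.4352° lies in the 6° band [0°, 6°), giving zone 31; latitude is north of the equator, so 31N.
Zone 31 central meridian λ₀ = 6×31 − 183 = 3°; Δλ = -2.5648°.
Transverse Mercator on WGS84 with k₀ = 0.9996 gives E = 323084.509 m, N = 5739892.899 m.

Zone 31N: E 323085 m, N 5739893 m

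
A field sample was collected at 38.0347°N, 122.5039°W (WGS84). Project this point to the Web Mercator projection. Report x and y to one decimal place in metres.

Web Mercator is spherical with R = a = 6378137 m.
x = R·λ = 6378137 × -2.138096402 = -13637071.768 m.
y = R·ln tan(π/4 + φ/2) = 6378137 × 0.718756734 = 4584328.919 m.

x -13637071.8 m, y 4584328.9 m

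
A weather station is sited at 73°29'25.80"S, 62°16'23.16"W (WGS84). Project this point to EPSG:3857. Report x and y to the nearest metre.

x -6932210 m, y -12312901 m

Web Mercator is spherical with R = a = 6378137 m.
x = R·λ = 6378137 × -1.086870630 = -6932209.782 m.
y = R·ln tan(π/4 + φ/2) = 6378137 × -1.930485497 = -12312900.979 m.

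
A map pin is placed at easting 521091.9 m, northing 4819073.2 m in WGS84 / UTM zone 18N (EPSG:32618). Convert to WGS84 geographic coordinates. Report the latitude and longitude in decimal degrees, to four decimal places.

lat 43.5243°, lon -74.7390°

Zone 18N: λ₀ = -75°, k₀ = 0.9996, false easting 500000 m.
Meridian distance M = (N − FN)/k₀ = 4821001.6 m.
Inverse transverse Mercator on WGS84 gives φ = 43.52430017°, λ = -74.73900011°.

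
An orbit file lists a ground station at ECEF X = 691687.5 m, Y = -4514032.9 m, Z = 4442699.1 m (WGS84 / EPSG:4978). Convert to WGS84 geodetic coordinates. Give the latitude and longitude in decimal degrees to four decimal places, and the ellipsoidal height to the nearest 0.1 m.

λ = atan2(Y, X) = -81.28829992°; p = √(X²+Y²) = 4566719.2 m.
Bowring's method on WGS84 (a = 6378137 m, b = 6356752.314 m) gives φ = 44.40360047°, h = 3512.285 m.

lat 44.4036°, lon -81.2883°, h 3512.3 m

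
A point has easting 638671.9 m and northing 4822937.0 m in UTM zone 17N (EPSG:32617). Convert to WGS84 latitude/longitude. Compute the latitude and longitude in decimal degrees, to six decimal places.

Zone 17N: λ₀ = -81°, k₀ = 0.9996, false easting 500000 m.
Meridian distance M = (N − FN)/k₀ = 4824866.9 m.
Inverse transverse Mercator on WGS84 gives φ = 43.54650016°, λ = -79.28340014°.

lat 43.546500°, lon -79.283400°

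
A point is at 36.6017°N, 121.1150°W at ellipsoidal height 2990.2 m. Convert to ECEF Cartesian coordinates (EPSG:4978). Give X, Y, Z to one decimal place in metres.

WGS84: a = 6378137 m, e² = 0.006694380; N(φ) = a/√(1−e²sin²φ) = 6385740.353 m.
X = (N+h)·cosφ·cosλ = -2650382.724 m; Y = (N+h)·cosφ·sinλ = -4390990.138 m; Z = (N(1−e²)+h)·sinφ = 3783783.473 m.

X -2650382.7 m, Y -4390990.1 m, Z 3783783.5 m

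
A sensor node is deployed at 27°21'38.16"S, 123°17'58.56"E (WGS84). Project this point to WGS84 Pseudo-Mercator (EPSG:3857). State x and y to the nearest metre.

x 13725649 m, y -3168597 m

Web Mercator is spherical with R = a = 6378137 m.
x = R·λ = 6378137 × 2.151983986 = 13725648.687 m.
y = R·ln tan(π/4 + φ/2) = 6378137 × -0.496790308 = -3168596.644 m.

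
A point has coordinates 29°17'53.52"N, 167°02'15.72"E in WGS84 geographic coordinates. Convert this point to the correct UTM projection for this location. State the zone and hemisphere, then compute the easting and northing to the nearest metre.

Longitude 167.0377° lies in the 6° band [162°, 168°), giving zone 58; latitude is north of the equator, so 58N.
Zone 58 central meridian λ₀ = 6×58 − 183 = 165°; Δλ = +2.0377°.
Transverse Mercator on WGS84 with k₀ = 0.9996 gives E = 697921.415 m, N = 3242747.101 m.

Zone 58N: E 697921 m, N 3242747 m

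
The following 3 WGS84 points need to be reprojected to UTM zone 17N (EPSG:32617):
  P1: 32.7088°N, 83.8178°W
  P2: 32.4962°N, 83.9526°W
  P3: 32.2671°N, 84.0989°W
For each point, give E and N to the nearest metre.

P1: E 235867 m, N 3622517 m; P2: E 222571 m, N 3599280 m; P3: E 208082 m, N 3574259 m

UTM zone 17N: λ₀ = -81°, k₀ = 0.9996.
P1 (32.7088°, -83.8178°) → (235866.946, 3622516.673) m.
P2 (32.4962°, -83.9526°) → (222571.246, 3599280.345) m.
P3 (32.2671°, -84.0989°) → (208082.407, 3574259.382) m.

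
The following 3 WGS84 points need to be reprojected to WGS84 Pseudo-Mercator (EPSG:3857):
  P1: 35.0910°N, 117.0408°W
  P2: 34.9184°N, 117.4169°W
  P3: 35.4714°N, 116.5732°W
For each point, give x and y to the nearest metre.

P1: x -13028922 m, y 4176255 m; P2: x -13070790 m, y 4152798 m; P3: x -12976869 m, y 4228128 m

Web Mercator: x = R·λ, y = R·ln tan(π/4+φ/2), R = 6378137 m.
P1 (35.0910°, -117.0408°) → (-13028922.258, 4176254.567) m.
P2 (34.9184°, -117.4169°) → (-13070789.519, 4152797.552) m.
P3 (35.4714°, -116.5732°) → (-12976869.264, 4228128.488) m.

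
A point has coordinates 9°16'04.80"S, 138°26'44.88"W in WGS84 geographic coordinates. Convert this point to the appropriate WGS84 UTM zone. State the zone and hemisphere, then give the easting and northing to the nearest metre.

Zone 7S: E 780621 m, N 8974510 m

Longitude -138.4458° lies in the 6° band [-144°, -138°), giving zone 7; latitude is south of the equator, so 7S.
Zone 7 central meridian λ₀ = 6×7 − 183 = -141°; Δλ = +2.5542°.
Transverse Mercator on WGS84 with k₀ = 0.9996 gives E = 780621.359 m, N = 8974510.399 m.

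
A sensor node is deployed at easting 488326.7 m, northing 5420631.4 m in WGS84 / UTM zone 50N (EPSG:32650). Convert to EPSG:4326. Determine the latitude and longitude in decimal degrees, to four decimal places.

lat 48.9385°, lon 116.8406°

Zone 50N: λ₀ = 117°, k₀ = 0.9996, false easting 500000 m.
Meridian distance M = (N − FN)/k₀ = 5422800.5 m.
Inverse transverse Mercator on WGS84 gives φ = 48.93850002°, λ = 116.84059951°.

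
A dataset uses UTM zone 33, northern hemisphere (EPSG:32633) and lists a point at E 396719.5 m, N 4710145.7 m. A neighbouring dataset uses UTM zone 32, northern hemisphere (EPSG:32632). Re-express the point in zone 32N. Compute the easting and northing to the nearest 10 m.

E 889470 m, N 4720290 m

UTM 33N → geographic: φ = 42.53679970°, λ = 13.74229943°.
UTM 32N (λ₀ = 9°) forward: E = 889466.468 m, N = 4720289.032 m.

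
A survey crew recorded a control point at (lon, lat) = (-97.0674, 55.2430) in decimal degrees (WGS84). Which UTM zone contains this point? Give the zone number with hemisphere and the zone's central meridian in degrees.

UTM zone = ⌊(λ + 180)/6⌋ + 1; -97.0674° ∈ [-102°, -96°) → zone 14.
Hemisphere: N (φ ≥ 0).
Central meridian λ₀ = 6×14 − 183 = -99°.

Zone 14N, central meridian -99°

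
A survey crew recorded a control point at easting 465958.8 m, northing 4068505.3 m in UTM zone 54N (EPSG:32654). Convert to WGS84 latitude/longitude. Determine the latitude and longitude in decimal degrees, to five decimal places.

Zone 54N: λ₀ = 141°, k₀ = 0.9996, false easting 500000 m.
Meridian distance M = (N − FN)/k₀ = 4070133.4 m.
Inverse transverse Mercator on WGS84 gives φ = 36.76169984°, λ = 140.61859946°.

lat 36.76170°, lon 140.61860°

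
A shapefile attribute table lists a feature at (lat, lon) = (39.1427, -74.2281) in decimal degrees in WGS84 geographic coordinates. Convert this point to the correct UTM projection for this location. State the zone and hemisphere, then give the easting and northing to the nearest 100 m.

Longitude -74.2281° lies in the 6° band [-78°, -72°), giving zone 18; latitude is north of the equator, so 18N.
Zone 18 central meridian λ₀ = 6×18 − 183 = -75°; Δλ = +0.7719°.
Transverse Mercator on WGS84 with k₀ = 0.9996 gives E = 566706.122 m, N = 4332896.006 m.

Zone 18N: E 566700 m, N 4332900 m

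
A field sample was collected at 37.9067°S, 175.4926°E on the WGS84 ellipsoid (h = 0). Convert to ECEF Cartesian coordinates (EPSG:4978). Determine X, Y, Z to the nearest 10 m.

WGS84: a = 6378137 m, e² = 0.006694380; N(φ) = a/√(1−e²sin²φ) = 6386210.629 m.
X = (N+h)·cosφ·cosλ = -5023214.361 m; Y = (N+h)·cosφ·sinλ = 395988.339 m; Z = (N(1−e²)+h)·sinφ = -3897278.229 m.

X -5023210 m, Y 395990 m, Z -3897280 m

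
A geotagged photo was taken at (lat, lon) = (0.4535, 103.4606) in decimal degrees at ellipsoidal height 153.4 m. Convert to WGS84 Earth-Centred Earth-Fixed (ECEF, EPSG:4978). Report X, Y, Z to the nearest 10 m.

WGS84: a = 6378137 m, e² = 0.006694380; N(φ) = a/√(1−e²sin²φ) = 6378138.337 m.
X = (N+h)·cosφ·cosλ = -1484670.870 m; Y = (N+h)·cosφ·sinλ = 6202887.171 m; Z = (N(1−e²)+h)·sinφ = 50146.135 m.

X -1484670 m, Y 6202890 m, Z 50150 m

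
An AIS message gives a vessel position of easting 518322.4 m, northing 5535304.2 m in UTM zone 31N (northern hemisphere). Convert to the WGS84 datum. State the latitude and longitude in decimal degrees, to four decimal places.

Zone 31N: λ₀ = 3°, k₀ = 0.9996, false easting 500000 m.
Meridian distance M = (N − FN)/k₀ = 5537519.2 m.
Inverse transverse Mercator on WGS84 gives φ = 49.96979983°, λ = 3.25550007°.

lat 49.9698°, lon 3.2555°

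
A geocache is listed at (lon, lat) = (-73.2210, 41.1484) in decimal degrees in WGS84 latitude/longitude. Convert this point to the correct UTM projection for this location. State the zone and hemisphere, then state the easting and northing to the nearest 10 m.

Longitude -73.2210° lies in the 6° band [-78°, -72°), giving zone 18; latitude is north of the equator, so 18N.
Zone 18 central meridian λ₀ = 6×18 − 183 = -75°; Δλ = +1.7790°.
Transverse Mercator on WGS84 with k₀ = 0.9996 gives E = 649283.808 m, N = 4556756.345 m.

Zone 18N: E 649280 m, N 4556760 m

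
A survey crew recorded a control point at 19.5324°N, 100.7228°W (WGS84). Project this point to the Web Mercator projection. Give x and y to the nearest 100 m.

x -11212400 m, y 2217700 m

Web Mercator is spherical with R = a = 6378137 m.
x = R·λ = 6378137 × -1.757944492 = -11212410.807 m.
y = R·ln tan(π/4 + φ/2) = 6378137 × 0.347706357 = 2217718.784 m.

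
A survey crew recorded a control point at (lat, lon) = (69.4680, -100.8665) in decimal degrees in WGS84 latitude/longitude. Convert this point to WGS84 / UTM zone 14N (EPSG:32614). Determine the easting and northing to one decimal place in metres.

Zone 14 central meridian λ₀ = 6×14 − 183 = -99°; Δλ = -1.8665°.
Transverse Mercator on WGS84 with k₀ = 0.9996 gives E = 426950.099 m, N = 7707662.076 m.

E 426950.1 m, N 7707662.1 m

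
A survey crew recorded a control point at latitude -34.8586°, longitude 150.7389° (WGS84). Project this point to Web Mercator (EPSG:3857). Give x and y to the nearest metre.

x 16780178 m, y -4144682 m

Web Mercator is spherical with R = a = 6378137 m.
x = R·λ = 6378137 × 2.630890116 = 16780177.591 m.
y = R·ln tan(π/4 + φ/2) = 6378137 × -0.649826433 = -4144682.013 m.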